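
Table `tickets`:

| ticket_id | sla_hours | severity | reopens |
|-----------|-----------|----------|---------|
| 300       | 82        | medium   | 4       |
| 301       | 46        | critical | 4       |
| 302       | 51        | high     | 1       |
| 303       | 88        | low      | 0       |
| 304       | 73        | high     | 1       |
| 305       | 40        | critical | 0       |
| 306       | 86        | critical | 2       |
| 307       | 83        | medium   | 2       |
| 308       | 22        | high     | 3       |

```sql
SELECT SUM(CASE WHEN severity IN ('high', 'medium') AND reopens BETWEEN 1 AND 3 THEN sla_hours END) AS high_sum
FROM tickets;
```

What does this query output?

ticket_id=300: ✗
ticket_id=301: ✗
ticket_id=302: ✓ → 51
ticket_id=303: ✗
ticket_id=304: ✓ → 73
ticket_id=305: ✗
ticket_id=306: ✗
ticket_id=307: ✓ → 83
ticket_id=308: ✓ → 22
high_sum = 51 + 73 + 83 + 22 = 229

229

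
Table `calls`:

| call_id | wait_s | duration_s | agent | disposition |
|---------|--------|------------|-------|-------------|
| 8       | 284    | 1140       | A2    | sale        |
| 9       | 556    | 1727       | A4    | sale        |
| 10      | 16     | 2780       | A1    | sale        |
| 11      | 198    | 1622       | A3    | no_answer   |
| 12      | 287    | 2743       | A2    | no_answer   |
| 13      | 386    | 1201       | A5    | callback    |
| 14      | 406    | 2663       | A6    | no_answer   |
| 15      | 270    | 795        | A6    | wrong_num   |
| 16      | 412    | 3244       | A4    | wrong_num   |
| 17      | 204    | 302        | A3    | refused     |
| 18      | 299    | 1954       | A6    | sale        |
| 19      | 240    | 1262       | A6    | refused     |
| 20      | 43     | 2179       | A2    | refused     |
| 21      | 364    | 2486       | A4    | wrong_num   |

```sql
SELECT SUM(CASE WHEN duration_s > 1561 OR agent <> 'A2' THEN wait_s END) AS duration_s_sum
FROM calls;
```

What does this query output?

3681

call_id=8: ✗
call_id=9: ✓ → 556
call_id=10: ✓ → 16
call_id=11: ✓ → 198
call_id=12: ✓ → 287
call_id=13: ✓ → 386
call_id=14: ✓ → 406
call_id=15: ✓ → 270
call_id=16: ✓ → 412
call_id=17: ✓ → 204
call_id=18: ✓ → 299
call_id=19: ✓ → 240
call_id=20: ✓ → 43
call_id=21: ✓ → 364
duration_s_sum = 556 + 16 + 198 + 287 + 386 + 406 + 270 + 412 + 204 + 299 + 240 + 43 + 364 = 3681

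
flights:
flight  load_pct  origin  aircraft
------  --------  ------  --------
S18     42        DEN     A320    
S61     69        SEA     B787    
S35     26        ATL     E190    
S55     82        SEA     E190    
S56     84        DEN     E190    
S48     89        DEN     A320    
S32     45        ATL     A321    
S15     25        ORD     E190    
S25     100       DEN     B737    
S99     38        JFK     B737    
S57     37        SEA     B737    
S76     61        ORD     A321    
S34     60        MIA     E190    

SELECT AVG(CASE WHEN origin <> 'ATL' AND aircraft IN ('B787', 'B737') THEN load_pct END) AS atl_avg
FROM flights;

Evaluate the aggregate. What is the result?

flight=S18: ✗
flight=S61: ✓ → 69
flight=S35: ✗
flight=S55: ✗
flight=S56: ✗
flight=S48: ✗
flight=S32: ✗
flight=S15: ✗
flight=S25: ✓ → 100
flight=S99: ✓ → 38
flight=S57: ✓ → 37
flight=S76: ✗
flight=S34: ✗
atl_avg = (69 + 100 + 38 + 37) / 4 = 61

61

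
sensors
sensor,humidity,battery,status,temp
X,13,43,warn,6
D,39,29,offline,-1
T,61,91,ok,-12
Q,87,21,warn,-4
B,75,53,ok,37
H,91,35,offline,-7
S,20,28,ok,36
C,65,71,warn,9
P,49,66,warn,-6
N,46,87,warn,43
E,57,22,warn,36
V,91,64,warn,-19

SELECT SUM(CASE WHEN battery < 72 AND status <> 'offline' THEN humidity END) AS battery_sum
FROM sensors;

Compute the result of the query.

sensor=X: ✓ → 13
sensor=D: ✗
sensor=T: ✗
sensor=Q: ✓ → 87
sensor=B: ✓ → 75
sensor=H: ✗
sensor=S: ✓ → 20
sensor=C: ✓ → 65
sensor=P: ✓ → 49
sensor=N: ✗
sensor=E: ✓ → 57
sensor=V: ✓ → 91
battery_sum = 13 + 87 + 75 + 20 + 65 + 49 + 57 + 91 = 457

457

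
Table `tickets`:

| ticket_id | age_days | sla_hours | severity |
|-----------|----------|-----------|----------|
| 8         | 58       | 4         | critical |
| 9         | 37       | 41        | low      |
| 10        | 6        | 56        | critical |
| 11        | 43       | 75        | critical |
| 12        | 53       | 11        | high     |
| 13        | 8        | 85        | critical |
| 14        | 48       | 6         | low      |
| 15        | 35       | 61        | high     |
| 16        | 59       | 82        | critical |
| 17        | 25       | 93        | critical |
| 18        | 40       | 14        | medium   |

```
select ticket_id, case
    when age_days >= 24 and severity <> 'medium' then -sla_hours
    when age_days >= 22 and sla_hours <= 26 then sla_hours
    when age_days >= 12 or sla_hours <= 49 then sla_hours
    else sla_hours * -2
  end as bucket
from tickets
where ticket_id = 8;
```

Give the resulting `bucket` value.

ticket_id = 8: age_days=58, sla_hours=4, severity=critical.
age_days >= 24 and severity <> 'medium' → true → -4

-4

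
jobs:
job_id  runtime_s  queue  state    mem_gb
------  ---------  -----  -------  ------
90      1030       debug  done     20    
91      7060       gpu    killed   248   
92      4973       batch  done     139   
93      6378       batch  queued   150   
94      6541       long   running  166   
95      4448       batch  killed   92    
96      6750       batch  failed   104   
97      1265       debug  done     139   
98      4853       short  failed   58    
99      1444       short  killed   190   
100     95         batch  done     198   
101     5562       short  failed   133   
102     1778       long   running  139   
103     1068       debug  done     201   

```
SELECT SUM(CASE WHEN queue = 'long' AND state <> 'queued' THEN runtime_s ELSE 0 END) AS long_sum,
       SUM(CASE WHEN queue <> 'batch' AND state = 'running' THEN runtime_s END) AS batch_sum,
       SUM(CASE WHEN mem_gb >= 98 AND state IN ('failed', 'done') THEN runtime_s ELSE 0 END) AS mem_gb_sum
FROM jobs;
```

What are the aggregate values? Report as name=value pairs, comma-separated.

long_sum=8319, batch_sum=8319, mem_gb_sum=19713

[long_sum: queue = 'long' AND state <> 'queued']
job_id=90: ✗
job_id=91: ✗
job_id=92: ✗
job_id=93: ✗
job_id=94: ✓ → 6541
job_id=95: ✗
job_id=96: ✗
job_id=97: ✗
job_id=98: ✗
job_id=99: ✗
job_id=100: ✗
job_id=101: ✗
job_id=102: ✓ → 1778
job_id=103: ✗
long_sum = 6541 + 1778 = 8319
—
[batch_sum: queue <> 'batch' AND state = 'running']
job_id=90: ✗
job_id=91: ✗
job_id=92: ✗
job_id=93: ✗
job_id=94: ✓ → 6541
job_id=95: ✗
job_id=96: ✗
job_id=97: ✗
job_id=98: ✗
job_id=99: ✗
job_id=100: ✗
job_id=101: ✗
job_id=102: ✓ → 1778
job_id=103: ✗
batch_sum = 6541 + 1778 = 8319
—
[mem_gb_sum: mem_gb >= 98 AND state IN ('failed', 'done')]
job_id=90: ✗
job_id=91: ✗
job_id=92: ✓ → 4973
job_id=93: ✗
job_id=94: ✗
job_id=95: ✗
job_id=96: ✓ → 6750
job_id=97: ✓ → 1265
job_id=98: ✗
job_id=99: ✗
job_id=100: ✓ → 95
job_id=101: ✓ → 5562
job_id=102: ✗
job_id=103: ✓ → 1068
mem_gb_sum = 4973 + 6750 + 1265 + 95 + 5562 + 1068 = 19713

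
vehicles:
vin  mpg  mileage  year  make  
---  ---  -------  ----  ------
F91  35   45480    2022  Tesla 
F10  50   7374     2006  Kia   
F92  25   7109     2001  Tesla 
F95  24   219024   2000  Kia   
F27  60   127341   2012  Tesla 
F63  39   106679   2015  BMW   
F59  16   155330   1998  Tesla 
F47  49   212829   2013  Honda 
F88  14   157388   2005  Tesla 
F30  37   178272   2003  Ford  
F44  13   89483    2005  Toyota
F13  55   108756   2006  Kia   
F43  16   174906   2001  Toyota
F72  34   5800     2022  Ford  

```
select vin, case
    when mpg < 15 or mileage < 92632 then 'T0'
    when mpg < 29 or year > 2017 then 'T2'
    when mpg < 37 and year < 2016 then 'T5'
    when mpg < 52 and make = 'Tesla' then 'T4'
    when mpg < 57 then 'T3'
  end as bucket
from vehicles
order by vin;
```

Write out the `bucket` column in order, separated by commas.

T0, T3, NULL, T3, T2, T0, T3, T2, T3, T0, T0, T0, T0, T2

vin=F10: mpg < 15 or mileage < 92632 → T0
vin=F13: mpg < 57 → T3
vin=F27: (no match → NULL) → NULL
vin=F30: mpg < 57 → T3
vin=F43: mpg < 29 or year > 2017 → T2
vin=F44: mpg < 15 or mileage < 92632 → T0
vin=F47: mpg < 57 → T3
vin=F59: mpg < 29 or year > 2017 → T2
vin=F63: mpg < 57 → T3
vin=F72: mpg < 15 or mileage < 92632 → T0
vin=F88: mpg < 15 or mileage < 92632 → T0
vin=F91: mpg < 15 or mileage < 92632 → T0
vin=F92: mpg < 15 or mileage < 92632 → T0
vin=F95: mpg < 29 or year > 2017 → T2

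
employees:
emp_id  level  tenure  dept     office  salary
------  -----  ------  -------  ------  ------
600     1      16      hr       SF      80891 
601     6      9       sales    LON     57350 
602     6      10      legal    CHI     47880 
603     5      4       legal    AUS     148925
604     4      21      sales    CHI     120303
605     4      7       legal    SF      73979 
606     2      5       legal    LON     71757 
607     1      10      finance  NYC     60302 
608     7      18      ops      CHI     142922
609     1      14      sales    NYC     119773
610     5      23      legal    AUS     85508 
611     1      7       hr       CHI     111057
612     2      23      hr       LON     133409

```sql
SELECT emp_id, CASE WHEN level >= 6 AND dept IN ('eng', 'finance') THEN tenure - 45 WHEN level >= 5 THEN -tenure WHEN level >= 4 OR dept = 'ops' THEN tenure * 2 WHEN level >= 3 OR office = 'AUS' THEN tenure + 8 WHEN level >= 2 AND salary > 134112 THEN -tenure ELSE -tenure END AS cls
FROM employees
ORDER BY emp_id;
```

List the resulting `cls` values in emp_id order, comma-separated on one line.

emp_id=600: ELSE → -16
emp_id=601: level >= 5 → -9
emp_id=602: level >= 5 → -10
emp_id=603: level >= 5 → -4
emp_id=604: level >= 4 OR dept = 'ops' → 42
emp_id=605: level >= 4 OR dept = 'ops' → 14
emp_id=606: ELSE → -5
emp_id=607: ELSE → -10
emp_id=608: level >= 5 → -18
emp_id=609: ELSE → -14
emp_id=610: level >= 5 → -23
emp_id=611: ELSE → -7
emp_id=612: ELSE → -23

-16, -9, -10, -4, 42, 14, -5, -10, -18, -14, -23, -7, -23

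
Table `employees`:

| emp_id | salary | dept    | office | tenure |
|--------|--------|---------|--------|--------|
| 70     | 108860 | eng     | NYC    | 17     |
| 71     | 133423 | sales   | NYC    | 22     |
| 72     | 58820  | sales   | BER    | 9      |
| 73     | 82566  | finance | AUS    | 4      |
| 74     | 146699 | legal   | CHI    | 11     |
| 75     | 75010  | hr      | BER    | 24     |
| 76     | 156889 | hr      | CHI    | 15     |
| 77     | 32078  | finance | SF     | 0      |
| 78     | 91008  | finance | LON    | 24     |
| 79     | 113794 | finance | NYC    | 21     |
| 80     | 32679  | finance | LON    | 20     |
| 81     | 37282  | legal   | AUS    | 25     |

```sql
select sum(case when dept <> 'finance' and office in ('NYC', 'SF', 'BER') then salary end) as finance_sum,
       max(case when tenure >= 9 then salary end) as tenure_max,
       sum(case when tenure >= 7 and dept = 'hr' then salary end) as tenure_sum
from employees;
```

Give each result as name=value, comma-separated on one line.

finance_sum=376113, tenure_max=156889, tenure_sum=231899

[finance_sum: dept <> 'finance' and office in ('NYC', 'SF', 'BER')]
emp_id=70: ✓ → 108860
emp_id=71: ✓ → 133423
emp_id=72: ✓ → 58820
emp_id=73: ✗
emp_id=74: ✗
emp_id=75: ✓ → 75010
emp_id=76: ✗
emp_id=77: ✗
emp_id=78: ✗
emp_id=79: ✗
emp_id=80: ✗
emp_id=81: ✗
finance_sum = 108860 + 133423 + 58820 + 75010 = 376113
—
[tenure_max: tenure >= 9]
emp_id=70: ✓ → 108860
emp_id=71: ✓ → 133423
emp_id=72: ✓ → 58820
emp_id=73: ✗
emp_id=74: ✓ → 146699
emp_id=75: ✓ → 75010
emp_id=76: ✓ → 156889
emp_id=77: ✗
emp_id=78: ✓ → 91008
emp_id=79: ✓ → 113794
emp_id=80: ✓ → 32679
emp_id=81: ✓ → 37282
tenure_max = MAX(108860, 133423, 58820, 146699, 75010, 156889, 91008, 113794, 32679, 37282) = 156889
—
[tenure_sum: tenure >= 7 and dept = 'hr']
emp_id=70: ✗
emp_id=71: ✗
emp_id=72: ✗
emp_id=73: ✗
emp_id=74: ✗
emp_id=75: ✓ → 75010
emp_id=76: ✓ → 156889
emp_id=77: ✗
emp_id=78: ✗
emp_id=79: ✗
emp_id=80: ✗
emp_id=81: ✗
tenure_sum = 75010 + 156889 = 231899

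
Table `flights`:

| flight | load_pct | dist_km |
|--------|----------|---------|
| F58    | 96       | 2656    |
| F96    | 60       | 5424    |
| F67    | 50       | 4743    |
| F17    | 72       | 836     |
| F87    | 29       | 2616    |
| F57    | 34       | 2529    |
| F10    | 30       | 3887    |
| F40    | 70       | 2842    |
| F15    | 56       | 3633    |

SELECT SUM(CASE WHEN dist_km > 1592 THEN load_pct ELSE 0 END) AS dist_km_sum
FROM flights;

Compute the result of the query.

flight=F58: ✓ → 96
flight=F96: ✓ → 60
flight=F67: ✓ → 50
flight=F17: ✗
flight=F87: ✓ → 29
flight=F57: ✓ → 34
flight=F10: ✓ → 30
flight=F40: ✓ → 70
flight=F15: ✓ → 56
dist_km_sum = 96 + 60 + 50 + 29 + 34 + 30 + 70 + 56 = 425

425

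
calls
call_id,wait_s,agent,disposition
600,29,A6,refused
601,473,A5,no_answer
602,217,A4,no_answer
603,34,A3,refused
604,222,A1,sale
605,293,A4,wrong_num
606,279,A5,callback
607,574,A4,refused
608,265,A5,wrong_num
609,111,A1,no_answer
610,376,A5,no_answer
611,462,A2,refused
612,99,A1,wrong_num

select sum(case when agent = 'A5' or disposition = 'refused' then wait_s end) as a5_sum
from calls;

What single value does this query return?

2492

call_id=600: ✓ → 29
call_id=601: ✓ → 473
call_id=602: ✗
call_id=603: ✓ → 34
call_id=604: ✗
call_id=605: ✗
call_id=606: ✓ → 279
call_id=607: ✓ → 574
call_id=608: ✓ → 265
call_id=609: ✗
call_id=610: ✓ → 376
call_id=611: ✓ → 462
call_id=612: ✗
a5_sum = 29 + 473 + 34 + 279 + 574 + 265 + 376 + 462 = 2492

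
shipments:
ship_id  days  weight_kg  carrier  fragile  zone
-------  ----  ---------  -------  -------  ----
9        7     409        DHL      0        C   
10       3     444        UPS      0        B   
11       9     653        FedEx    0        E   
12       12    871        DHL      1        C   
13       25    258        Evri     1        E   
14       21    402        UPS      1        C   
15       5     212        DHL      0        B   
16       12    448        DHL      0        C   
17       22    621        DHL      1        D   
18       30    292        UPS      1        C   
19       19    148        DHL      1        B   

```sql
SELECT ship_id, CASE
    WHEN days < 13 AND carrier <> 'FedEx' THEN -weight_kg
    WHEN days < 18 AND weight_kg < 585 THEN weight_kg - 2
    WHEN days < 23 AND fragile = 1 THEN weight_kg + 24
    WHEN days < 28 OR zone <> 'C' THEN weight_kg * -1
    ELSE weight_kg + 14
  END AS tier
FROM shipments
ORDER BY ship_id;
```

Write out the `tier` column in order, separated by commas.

-409, -444, -653, -871, -258, 426, -212, -448, 645, 306, 172

ship_id=9: days < 13 AND carrier <> 'FedEx' → -409
ship_id=10: days < 13 AND carrier <> 'FedEx' → -444
ship_id=11: days < 28 OR zone <> 'C' → -653
ship_id=12: days < 13 AND carrier <> 'FedEx' → -871
ship_id=13: days < 28 OR zone <> 'C' → -258
ship_id=14: days < 23 AND fragile = 1 → 426
ship_id=15: days < 13 AND carrier <> 'FedEx' → -212
ship_id=16: days < 13 AND carrier <> 'FedEx' → -448
ship_id=17: days < 23 AND fragile = 1 → 645
ship_id=18: ELSE → 306
ship_id=19: days < 23 AND fragile = 1 → 172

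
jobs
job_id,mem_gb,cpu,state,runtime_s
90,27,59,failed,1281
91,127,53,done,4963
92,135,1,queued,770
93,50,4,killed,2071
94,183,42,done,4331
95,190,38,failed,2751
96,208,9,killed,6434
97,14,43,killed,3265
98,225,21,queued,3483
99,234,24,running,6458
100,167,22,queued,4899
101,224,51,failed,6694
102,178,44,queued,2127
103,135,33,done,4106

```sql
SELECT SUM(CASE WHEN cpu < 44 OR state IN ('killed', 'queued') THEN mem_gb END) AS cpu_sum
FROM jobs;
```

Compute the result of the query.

job_id=90: ✗
job_id=91: ✗
job_id=92: ✓ → 135
job_id=93: ✓ → 50
job_id=94: ✓ → 183
job_id=95: ✓ → 190
job_id=96: ✓ → 208
job_id=97: ✓ → 14
job_id=98: ✓ → 225
job_id=99: ✓ → 234
job_id=100: ✓ → 167
job_id=101: ✗
job_id=102: ✓ → 178
job_id=103: ✓ → 135
cpu_sum = 135 + 50 + 183 + 190 + 208 + 14 + 225 + 234 + 167 + 178 + 135 = 1719

1719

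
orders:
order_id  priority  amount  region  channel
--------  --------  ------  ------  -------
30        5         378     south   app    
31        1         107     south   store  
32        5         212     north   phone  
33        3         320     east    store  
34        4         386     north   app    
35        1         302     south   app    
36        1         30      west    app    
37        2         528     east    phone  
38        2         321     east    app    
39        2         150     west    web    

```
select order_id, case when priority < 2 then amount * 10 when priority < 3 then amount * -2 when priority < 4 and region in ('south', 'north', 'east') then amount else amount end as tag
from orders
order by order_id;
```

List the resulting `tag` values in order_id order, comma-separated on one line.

378, 1070, 212, 320, 386, 3020, 300, -1056, -642, -300

order_id=30: ELSE → 378
order_id=31: priority < 2 → 1070
order_id=32: ELSE → 212
order_id=33: priority < 4 and region in ('south', 'north', 'east') → 320
order_id=34: ELSE → 386
order_id=35: priority < 2 → 3020
order_id=36: priority < 2 → 300
order_id=37: priority < 3 → -1056
order_id=38: priority < 3 → -642
order_id=39: priority < 3 → -300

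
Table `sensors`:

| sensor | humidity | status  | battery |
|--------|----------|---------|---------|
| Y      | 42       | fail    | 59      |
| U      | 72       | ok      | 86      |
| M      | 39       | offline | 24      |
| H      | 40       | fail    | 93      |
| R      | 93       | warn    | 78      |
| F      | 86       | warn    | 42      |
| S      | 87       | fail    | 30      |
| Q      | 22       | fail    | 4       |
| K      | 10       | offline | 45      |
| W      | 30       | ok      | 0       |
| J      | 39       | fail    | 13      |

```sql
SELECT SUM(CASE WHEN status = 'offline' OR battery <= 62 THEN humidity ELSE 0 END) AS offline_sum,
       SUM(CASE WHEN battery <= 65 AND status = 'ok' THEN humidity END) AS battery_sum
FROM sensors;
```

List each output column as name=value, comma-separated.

[offline_sum: status = 'offline' OR battery <= 62]
sensor=Y: ✓ → 42
sensor=U: ✗
sensor=M: ✓ → 39
sensor=H: ✗
sensor=R: ✗
sensor=F: ✓ → 86
sensor=S: ✓ → 87
sensor=Q: ✓ → 22
sensor=K: ✓ → 10
sensor=W: ✓ → 30
sensor=J: ✓ → 39
offline_sum = 42 + 39 + 86 + 87 + 22 + 10 + 30 + 39 = 355
—
[battery_sum: battery <= 65 AND status = 'ok']
sensor=Y: ✗
sensor=U: ✗
sensor=M: ✗
sensor=H: ✗
sensor=R: ✗
sensor=F: ✗
sensor=S: ✗
sensor=Q: ✗
sensor=K: ✗
sensor=W: ✓ → 30
sensor=J: ✗
battery_sum = 30

offline_sum=355, battery_sum=30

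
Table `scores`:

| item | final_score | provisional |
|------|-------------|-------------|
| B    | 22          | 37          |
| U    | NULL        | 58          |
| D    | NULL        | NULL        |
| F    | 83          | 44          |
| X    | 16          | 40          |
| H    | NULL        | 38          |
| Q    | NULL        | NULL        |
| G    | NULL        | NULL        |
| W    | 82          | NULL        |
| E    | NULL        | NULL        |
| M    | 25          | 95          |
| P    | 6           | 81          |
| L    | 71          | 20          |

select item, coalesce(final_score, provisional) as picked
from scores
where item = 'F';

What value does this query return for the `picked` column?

item = F: final_score=83, provisional=44.
final_score=83 → 83

83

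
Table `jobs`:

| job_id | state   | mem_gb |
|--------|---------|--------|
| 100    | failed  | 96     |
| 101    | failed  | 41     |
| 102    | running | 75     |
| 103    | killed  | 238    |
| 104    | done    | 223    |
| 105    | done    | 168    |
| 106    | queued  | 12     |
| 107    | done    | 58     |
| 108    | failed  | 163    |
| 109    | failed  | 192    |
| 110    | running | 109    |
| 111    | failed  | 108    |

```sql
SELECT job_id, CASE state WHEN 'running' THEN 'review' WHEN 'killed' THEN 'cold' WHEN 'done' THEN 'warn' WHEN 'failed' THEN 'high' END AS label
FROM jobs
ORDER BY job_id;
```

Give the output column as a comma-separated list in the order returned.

job_id=100: state='failed' → high
job_id=101: state='failed' → high
job_id=102: state='running' → review
job_id=103: state='killed' → cold
job_id=104: state='done' → warn
job_id=105: state='done' → warn
job_id=106: (no match → NULL) → NULL
job_id=107: state='done' → warn
job_id=108: state='failed' → high
job_id=109: state='failed' → high
job_id=110: state='running' → review
job_id=111: state='failed' → high

high, high, review, cold, warn, warn, NULL, warn, high, high, review, high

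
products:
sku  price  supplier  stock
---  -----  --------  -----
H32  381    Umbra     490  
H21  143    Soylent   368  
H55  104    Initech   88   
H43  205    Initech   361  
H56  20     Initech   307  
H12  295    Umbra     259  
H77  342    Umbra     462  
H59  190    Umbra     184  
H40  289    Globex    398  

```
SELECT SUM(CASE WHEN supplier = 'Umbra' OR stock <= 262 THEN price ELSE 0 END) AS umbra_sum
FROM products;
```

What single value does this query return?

sku=H32: ✓ → 381
sku=H21: ✗
sku=H55: ✓ → 104
sku=H43: ✗
sku=H56: ✗
sku=H12: ✓ → 295
sku=H77: ✓ → 342
sku=H59: ✓ → 190
sku=H40: ✗
umbra_sum = 381 + 104 + 295 + 342 + 190 = 1312

1312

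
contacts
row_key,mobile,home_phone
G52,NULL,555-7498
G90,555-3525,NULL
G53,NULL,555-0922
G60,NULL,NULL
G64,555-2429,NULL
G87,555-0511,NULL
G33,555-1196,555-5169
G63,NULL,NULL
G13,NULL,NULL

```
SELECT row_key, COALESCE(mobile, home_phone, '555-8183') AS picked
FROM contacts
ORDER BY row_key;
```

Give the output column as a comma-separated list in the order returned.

row_key=G13: mobile=NULL, home_phone=NULL, → literal 555-8183 → 555-8183
row_key=G33: mobile=555-1196 → 555-1196
row_key=G52: mobile=NULL, home_phone=555-7498 → 555-7498
row_key=G53: mobile=NULL, home_phone=555-0922 → 555-0922
row_key=G60: mobile=NULL, home_phone=NULL, → literal 555-8183 → 555-8183
row_key=G63: mobile=NULL, home_phone=NULL, → literal 555-8183 → 555-8183
row_key=G64: mobile=555-2429 → 555-2429
row_key=G87: mobile=555-0511 → 555-0511
row_key=G90: mobile=555-3525 → 555-3525

555-8183, 555-1196, 555-7498, 555-0922, 555-8183, 555-8183, 555-2429, 555-0511, 555-3525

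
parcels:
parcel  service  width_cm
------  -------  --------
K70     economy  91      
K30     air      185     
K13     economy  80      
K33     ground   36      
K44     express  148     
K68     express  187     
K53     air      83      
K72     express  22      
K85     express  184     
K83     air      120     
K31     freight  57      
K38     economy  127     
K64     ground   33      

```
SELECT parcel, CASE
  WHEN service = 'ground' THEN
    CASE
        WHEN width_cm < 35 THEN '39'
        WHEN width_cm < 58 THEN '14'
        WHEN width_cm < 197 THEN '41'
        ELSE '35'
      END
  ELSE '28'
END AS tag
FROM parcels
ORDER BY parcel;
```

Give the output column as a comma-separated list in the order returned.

28, 28, 28, 14, 28, 28, 28, 39, 28, 28, 28, 28, 28

parcel=K13: service='economy' → outer ELSE → 28
parcel=K30: service='air' → outer ELSE → 28
parcel=K31: service='freight' → outer ELSE → 28
parcel=K33: service='ground' → inner[width_cm < 58] → 14
parcel=K38: service='economy' → outer ELSE → 28
parcel=K44: service='express' → outer ELSE → 28
parcel=K53: service='air' → outer ELSE → 28
parcel=K64: service='ground' → inner[width_cm < 35] → 39
parcel=K68: service='express' → outer ELSE → 28
parcel=K70: service='economy' → outer ELSE → 28
parcel=K72: service='express' → outer ELSE → 28
parcel=K83: service='air' → outer ELSE → 28
parcel=K85: service='express' → outer ELSE → 28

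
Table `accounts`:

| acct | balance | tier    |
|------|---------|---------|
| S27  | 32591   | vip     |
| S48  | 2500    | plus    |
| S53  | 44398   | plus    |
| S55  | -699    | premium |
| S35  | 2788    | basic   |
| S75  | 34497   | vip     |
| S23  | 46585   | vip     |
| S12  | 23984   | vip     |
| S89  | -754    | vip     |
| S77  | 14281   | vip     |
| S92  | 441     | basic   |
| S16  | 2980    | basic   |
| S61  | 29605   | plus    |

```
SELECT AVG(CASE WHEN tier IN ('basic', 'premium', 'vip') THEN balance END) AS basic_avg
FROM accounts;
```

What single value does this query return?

acct=S27: ✓ → 32591
acct=S48: ✗
acct=S53: ✗
acct=S55: ✓ → -699
acct=S35: ✓ → 2788
acct=S75: ✓ → 34497
acct=S23: ✓ → 46585
acct=S12: ✓ → 23984
acct=S89: ✓ → -754
acct=S77: ✓ → 14281
acct=S92: ✓ → 441
acct=S16: ✓ → 2980
acct=S61: ✗
basic_avg = (32591 + -699 + 2788 + 34497 + 46585 + 23984 + -754 + 14281 + 441 + 2980) / 10 = 15669.4

15669.4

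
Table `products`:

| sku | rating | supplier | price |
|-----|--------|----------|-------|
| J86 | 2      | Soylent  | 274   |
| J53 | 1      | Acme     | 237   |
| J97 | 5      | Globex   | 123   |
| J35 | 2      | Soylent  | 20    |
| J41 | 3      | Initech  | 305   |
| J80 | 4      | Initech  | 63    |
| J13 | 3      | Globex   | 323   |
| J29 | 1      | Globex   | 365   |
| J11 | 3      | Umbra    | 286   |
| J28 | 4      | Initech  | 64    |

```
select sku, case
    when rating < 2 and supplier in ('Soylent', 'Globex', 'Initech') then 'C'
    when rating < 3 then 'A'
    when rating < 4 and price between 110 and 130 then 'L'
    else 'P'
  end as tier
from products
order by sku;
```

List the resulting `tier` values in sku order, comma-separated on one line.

P, P, P, C, A, P, A, P, A, P

sku=J11: ELSE → P
sku=J13: ELSE → P
sku=J28: ELSE → P
sku=J29: rating < 2 and supplier in ('Soylent', 'Globex', 'Initech') → C
sku=J35: rating < 3 → A
sku=J41: ELSE → P
sku=J53: rating < 3 → A
sku=J80: ELSE → P
sku=J86: rating < 3 → A
sku=J97: ELSE → P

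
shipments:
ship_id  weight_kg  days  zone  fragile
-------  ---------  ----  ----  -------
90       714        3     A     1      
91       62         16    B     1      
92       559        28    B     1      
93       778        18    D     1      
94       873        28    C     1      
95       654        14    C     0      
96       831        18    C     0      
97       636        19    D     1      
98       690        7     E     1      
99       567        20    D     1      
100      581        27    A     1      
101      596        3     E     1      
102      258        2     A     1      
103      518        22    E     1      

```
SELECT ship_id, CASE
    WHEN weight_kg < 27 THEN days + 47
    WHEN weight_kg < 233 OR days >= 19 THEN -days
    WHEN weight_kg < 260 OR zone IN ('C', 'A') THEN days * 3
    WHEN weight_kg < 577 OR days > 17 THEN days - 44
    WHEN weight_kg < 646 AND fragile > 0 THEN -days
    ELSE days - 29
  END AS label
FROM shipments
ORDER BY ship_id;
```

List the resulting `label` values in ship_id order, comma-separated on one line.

ship_id=90: weight_kg < 260 OR zone IN ('C', 'A') → 9
ship_id=91: weight_kg < 233 OR days >= 19 → -16
ship_id=92: weight_kg < 233 OR days >= 19 → -28
ship_id=93: weight_kg < 577 OR days > 17 → -26
ship_id=94: weight_kg < 233 OR days >= 19 → -28
ship_id=95: weight_kg < 260 OR zone IN ('C', 'A') → 42
ship_id=96: weight_kg < 260 OR zone IN ('C', 'A') → 54
ship_id=97: weight_kg < 233 OR days >= 19 → -19
ship_id=98: ELSE → -22
ship_id=99: weight_kg < 233 OR days >= 19 → -20
ship_id=100: weight_kg < 233 OR days >= 19 → -27
ship_id=101: weight_kg < 646 AND fragile > 0 → -3
ship_id=102: weight_kg < 260 OR zone IN ('C', 'A') → 6
ship_id=103: weight_kg < 233 OR days >= 19 → -22

9, -16, -28, -26, -28, 42, 54, -19, -22, -20, -27, -3, 6, -22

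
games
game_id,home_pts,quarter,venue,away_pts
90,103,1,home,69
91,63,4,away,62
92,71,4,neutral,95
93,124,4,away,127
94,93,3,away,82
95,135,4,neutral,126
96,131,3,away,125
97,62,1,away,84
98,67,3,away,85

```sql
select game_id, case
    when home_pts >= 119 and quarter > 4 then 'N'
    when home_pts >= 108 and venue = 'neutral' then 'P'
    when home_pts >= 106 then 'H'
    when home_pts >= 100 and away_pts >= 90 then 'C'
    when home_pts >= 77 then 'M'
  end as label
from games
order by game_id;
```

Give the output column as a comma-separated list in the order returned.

game_id=90: home_pts >= 77 → M
game_id=91: (no match → NULL) → NULL
game_id=92: (no match → NULL) → NULL
game_id=93: home_pts >= 106 → H
game_id=94: home_pts >= 77 → M
game_id=95: home_pts >= 108 and venue = 'neutral' → P
game_id=96: home_pts >= 106 → H
game_id=97: (no match → NULL) → NULL
game_id=98: (no match → NULL) → NULL

M, NULL, NULL, H, M, P, H, NULL, NULL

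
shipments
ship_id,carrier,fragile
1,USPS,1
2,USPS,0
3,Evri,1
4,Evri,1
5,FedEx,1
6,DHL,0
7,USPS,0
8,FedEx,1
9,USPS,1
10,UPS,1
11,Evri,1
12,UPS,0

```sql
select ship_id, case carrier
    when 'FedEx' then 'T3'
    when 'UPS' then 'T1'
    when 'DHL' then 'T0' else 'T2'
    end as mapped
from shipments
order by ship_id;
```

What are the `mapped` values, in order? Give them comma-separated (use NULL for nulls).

ship_id=1: ELSE → T2
ship_id=2: ELSE → T2
ship_id=3: ELSE → T2
ship_id=4: ELSE → T2
ship_id=5: carrier='FedEx' → T3
ship_id=6: carrier='DHL' → T0
ship_id=7: ELSE → T2
ship_id=8: carrier='FedEx' → T3
ship_id=9: ELSE → T2
ship_id=10: carrier='UPS' → T1
ship_id=11: ELSE → T2
ship_id=12: carrier='UPS' → T1

T2, T2, T2, T2, T3, T0, T2, T3, T2, T1, T2, T1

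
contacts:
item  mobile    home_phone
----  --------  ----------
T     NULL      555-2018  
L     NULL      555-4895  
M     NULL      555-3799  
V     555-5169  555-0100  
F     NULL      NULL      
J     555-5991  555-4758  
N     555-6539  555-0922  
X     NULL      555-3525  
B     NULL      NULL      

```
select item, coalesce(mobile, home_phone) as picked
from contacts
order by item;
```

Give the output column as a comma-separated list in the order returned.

NULL, NULL, 555-5991, 555-4895, 555-3799, 555-6539, 555-2018, 555-5169, 555-3525

item=B: mobile=NULL, home_phone=NULL (all NULL) → NULL
item=F: mobile=NULL, home_phone=NULL (all NULL) → NULL
item=J: mobile=555-5991 → 555-5991
item=L: mobile=NULL, home_phone=555-4895 → 555-4895
item=M: mobile=NULL, home_phone=555-3799 → 555-3799
item=N: mobile=555-6539 → 555-6539
item=T: mobile=NULL, home_phone=555-2018 → 555-2018
item=V: mobile=555-5169 → 555-5169
item=X: mobile=NULL, home_phone=555-3525 → 555-3525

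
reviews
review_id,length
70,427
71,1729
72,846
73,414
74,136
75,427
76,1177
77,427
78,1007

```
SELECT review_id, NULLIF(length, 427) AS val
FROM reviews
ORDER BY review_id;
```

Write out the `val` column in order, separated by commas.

review_id=70: length=427 vs 427: equal → NULL
review_id=71: length=1729 vs 427: differ → 1729
review_id=72: length=846 vs 427: differ → 846
review_id=73: length=414 vs 427: differ → 414
review_id=74: length=136 vs 427: differ → 136
review_id=75: length=427 vs 427: equal → NULL
review_id=76: length=1177 vs 427: differ → 1177
review_id=77: length=427 vs 427: equal → NULL
review_id=78: length=1007 vs 427: differ → 1007

NULL, 1729, 846, 414, 136, NULL, 1177, NULL, 1007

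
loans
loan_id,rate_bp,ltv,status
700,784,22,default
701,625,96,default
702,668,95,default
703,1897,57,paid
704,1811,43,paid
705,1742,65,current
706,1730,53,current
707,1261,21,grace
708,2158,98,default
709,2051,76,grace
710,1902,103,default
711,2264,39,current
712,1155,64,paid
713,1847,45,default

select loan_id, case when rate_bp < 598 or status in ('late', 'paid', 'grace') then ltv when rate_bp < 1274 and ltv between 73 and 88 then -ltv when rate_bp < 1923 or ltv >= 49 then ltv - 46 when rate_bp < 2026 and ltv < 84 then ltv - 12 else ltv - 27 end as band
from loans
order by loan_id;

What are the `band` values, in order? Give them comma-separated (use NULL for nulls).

loan_id=700: rate_bp < 1923 or ltv >= 49 → -24
loan_id=701: rate_bp < 1923 or ltv >= 49 → 50
loan_id=702: rate_bp < 1923 or ltv >= 49 → 49
loan_id=703: rate_bp < 598 or status in ('late', 'paid', 'grace') → 57
loan_id=704: rate_bp < 598 or status in ('late', 'paid', 'grace') → 43
loan_id=705: rate_bp < 1923 or ltv >= 49 → 19
loan_id=706: rate_bp < 1923 or ltv >= 49 → 7
loan_id=707: rate_bp < 598 or status in ('late', 'paid', 'grace') → 21
loan_id=708: rate_bp < 1923 or ltv >= 49 → 52
loan_id=709: rate_bp < 598 or status in ('late', 'paid', 'grace') → 76
loan_id=710: rate_bp < 1923 or ltv >= 49 → 57
loan_id=711: ELSE → 12
loan_id=712: rate_bp < 598 or status in ('late', 'paid', 'grace') → 64
loan_id=713: rate_bp < 1923 or ltv >= 49 → -1

-24, 50, 49, 57, 43, 19, 7, 21, 52, 76, 57, 12, 64, -1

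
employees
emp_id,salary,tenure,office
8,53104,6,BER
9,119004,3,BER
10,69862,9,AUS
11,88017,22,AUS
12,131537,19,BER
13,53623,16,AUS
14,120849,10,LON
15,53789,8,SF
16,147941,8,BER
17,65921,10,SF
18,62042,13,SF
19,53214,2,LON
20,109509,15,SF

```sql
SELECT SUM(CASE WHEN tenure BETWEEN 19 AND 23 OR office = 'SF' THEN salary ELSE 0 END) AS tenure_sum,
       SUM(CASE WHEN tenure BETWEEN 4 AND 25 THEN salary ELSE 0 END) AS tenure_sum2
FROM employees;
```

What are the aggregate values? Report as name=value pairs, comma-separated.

[tenure_sum: tenure BETWEEN 19 AND 23 OR office = 'SF']
emp_id=8: ✗
emp_id=9: ✗
emp_id=10: ✗
emp_id=11: ✓ → 88017
emp_id=12: ✓ → 131537
emp_id=13: ✗
emp_id=14: ✗
emp_id=15: ✓ → 53789
emp_id=16: ✗
emp_id=17: ✓ → 65921
emp_id=18: ✓ → 62042
emp_id=19: ✗
emp_id=20: ✓ → 109509
tenure_sum = 88017 + 131537 + 53789 + 65921 + 62042 + 109509 = 510815
—
[tenure_sum2: tenure BETWEEN 4 AND 25]
emp_id=8: ✓ → 53104
emp_id=9: ✗
emp_id=10: ✓ → 69862
emp_id=11: ✓ → 88017
emp_id=12: ✓ → 131537
emp_id=13: ✓ → 53623
emp_id=14: ✓ → 120849
emp_id=15: ✓ → 53789
emp_id=16: ✓ → 147941
emp_id=17: ✓ → 65921
emp_id=18: ✓ → 62042
emp_id=19: ✗
emp_id=20: ✓ → 109509
tenure_sum2 = 53104 + 69862 + 88017 + 131537 + 53623 + 120849 + 53789 + 147941 + 65921 + 62042 + 109509 = 956194

tenure_sum=510815, tenure_sum2=956194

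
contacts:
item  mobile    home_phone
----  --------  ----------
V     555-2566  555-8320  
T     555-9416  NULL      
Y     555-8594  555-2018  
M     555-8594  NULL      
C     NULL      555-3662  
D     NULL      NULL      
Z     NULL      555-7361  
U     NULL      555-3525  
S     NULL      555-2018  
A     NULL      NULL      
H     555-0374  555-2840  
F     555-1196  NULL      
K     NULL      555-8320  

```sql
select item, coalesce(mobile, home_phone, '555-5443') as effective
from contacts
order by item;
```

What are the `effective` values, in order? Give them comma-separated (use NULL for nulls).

item=A: mobile=NULL, home_phone=NULL, → literal 555-5443 → 555-5443
item=C: mobile=NULL, home_phone=555-3662 → 555-3662
item=D: mobile=NULL, home_phone=NULL, → literal 555-5443 → 555-5443
item=F: mobile=555-1196 → 555-1196
item=H: mobile=555-0374 → 555-0374
item=K: mobile=NULL, home_phone=555-8320 → 555-8320
item=M: mobile=555-8594 → 555-8594
item=S: mobile=NULL, home_phone=555-2018 → 555-2018
item=T: mobile=555-9416 → 555-9416
item=U: mobile=NULL, home_phone=555-3525 → 555-3525
item=V: mobile=555-2566 → 555-2566
item=Y: mobile=555-8594 → 555-8594
item=Z: mobile=NULL, home_phone=555-7361 → 555-7361

555-5443, 555-3662, 555-5443, 555-1196, 555-0374, 555-8320, 555-8594, 555-2018, 555-9416, 555-3525, 555-2566, 555-8594, 555-7361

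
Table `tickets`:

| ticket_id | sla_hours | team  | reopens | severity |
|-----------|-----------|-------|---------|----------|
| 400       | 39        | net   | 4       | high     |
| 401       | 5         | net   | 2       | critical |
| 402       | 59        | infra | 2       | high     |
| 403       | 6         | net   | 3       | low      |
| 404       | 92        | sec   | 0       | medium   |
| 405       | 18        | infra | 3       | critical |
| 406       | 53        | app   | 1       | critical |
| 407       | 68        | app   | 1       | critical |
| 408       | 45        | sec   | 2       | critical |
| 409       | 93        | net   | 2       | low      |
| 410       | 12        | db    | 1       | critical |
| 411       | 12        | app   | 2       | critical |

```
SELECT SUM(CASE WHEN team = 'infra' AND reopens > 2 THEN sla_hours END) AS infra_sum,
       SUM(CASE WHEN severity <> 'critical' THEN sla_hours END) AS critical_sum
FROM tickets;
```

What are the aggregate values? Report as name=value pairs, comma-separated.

infra_sum=18, critical_sum=289

[infra_sum: team = 'infra' AND reopens > 2]
ticket_id=400: ✗
ticket_id=401: ✗
ticket_id=402: ✗
ticket_id=403: ✗
ticket_id=404: ✗
ticket_id=405: ✓ → 18
ticket_id=406: ✗
ticket_id=407: ✗
ticket_id=408: ✗
ticket_id=409: ✗
ticket_id=410: ✗
ticket_id=411: ✗
infra_sum = 18
—
[critical_sum: severity <> 'critical']
ticket_id=400: ✓ → 39
ticket_id=401: ✗
ticket_id=402: ✓ → 59
ticket_id=403: ✓ → 6
ticket_id=404: ✓ → 92
ticket_id=405: ✗
ticket_id=406: ✗
ticket_id=407: ✗
ticket_id=408: ✗
ticket_id=409: ✓ → 93
ticket_id=410: ✗
ticket_id=411: ✗
critical_sum = 39 + 59 + 6 + 92 + 93 = 289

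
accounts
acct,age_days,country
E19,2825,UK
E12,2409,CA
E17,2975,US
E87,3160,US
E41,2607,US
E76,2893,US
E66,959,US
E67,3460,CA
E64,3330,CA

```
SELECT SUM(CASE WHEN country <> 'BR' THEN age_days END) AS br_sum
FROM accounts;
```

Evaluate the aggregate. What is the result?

24618

acct=E19: ✓ → 2825
acct=E12: ✓ → 2409
acct=E17: ✓ → 2975
acct=E87: ✓ → 3160
acct=E41: ✓ → 2607
acct=E76: ✓ → 2893
acct=E66: ✓ → 959
acct=E67: ✓ → 3460
acct=E64: ✓ → 3330
br_sum = 2825 + 2409 + 2975 + 3160 + 2607 + 2893 + 959 + 3460 + 3330 = 24618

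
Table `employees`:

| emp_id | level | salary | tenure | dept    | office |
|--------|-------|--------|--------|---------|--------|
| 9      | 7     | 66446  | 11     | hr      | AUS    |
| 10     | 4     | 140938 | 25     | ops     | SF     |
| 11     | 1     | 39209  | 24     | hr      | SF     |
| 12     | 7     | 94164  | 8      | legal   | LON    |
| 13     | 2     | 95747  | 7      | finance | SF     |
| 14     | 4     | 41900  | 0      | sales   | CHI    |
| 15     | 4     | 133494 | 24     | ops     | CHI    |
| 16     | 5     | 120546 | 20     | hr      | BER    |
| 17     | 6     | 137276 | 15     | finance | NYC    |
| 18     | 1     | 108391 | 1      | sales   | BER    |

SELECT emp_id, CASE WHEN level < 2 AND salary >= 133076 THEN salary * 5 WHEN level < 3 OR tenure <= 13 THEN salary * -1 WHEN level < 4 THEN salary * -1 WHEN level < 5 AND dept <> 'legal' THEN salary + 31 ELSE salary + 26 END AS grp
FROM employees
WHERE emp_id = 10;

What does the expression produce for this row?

emp_id = 10: level=4, salary=140938, tenure=25, dept=ops, office=SF.
level < 2 AND salary >= 133076 → false
level < 3 OR tenure <= 13 → false
level < 4 → false
level < 5 AND dept <> 'legal' → true → 140969

140969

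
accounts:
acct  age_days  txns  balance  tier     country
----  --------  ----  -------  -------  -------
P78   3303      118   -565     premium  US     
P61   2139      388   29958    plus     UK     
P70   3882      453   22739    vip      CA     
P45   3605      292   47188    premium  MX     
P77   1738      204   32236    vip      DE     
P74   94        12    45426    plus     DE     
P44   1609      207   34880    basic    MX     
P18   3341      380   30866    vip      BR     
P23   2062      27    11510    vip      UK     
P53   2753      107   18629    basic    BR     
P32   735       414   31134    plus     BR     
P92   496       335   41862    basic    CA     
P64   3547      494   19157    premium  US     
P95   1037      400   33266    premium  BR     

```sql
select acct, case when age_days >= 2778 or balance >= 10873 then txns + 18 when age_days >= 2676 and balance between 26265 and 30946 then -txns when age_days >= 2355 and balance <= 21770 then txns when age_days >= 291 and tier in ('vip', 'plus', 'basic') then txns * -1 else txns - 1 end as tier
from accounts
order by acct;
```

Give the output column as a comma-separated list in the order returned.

398, 45, 432, 225, 310, 125, 406, 512, 471, 30, 222, 136, 353, 418

acct=P18: age_days >= 2778 or balance >= 10873 → 398
acct=P23: age_days >= 2778 or balance >= 10873 → 45
acct=P32: age_days >= 2778 or balance >= 10873 → 432
acct=P44: age_days >= 2778 or balance >= 10873 → 225
acct=P45: age_days >= 2778 or balance >= 10873 → 310
acct=P53: age_days >= 2778 or balance >= 10873 → 125
acct=P61: age_days >= 2778 or balance >= 10873 → 406
acct=P64: age_days >= 2778 or balance >= 10873 → 512
acct=P70: age_days >= 2778 or balance >= 10873 → 471
acct=P74: age_days >= 2778 or balance >= 10873 → 30
acct=P77: age_days >= 2778 or balance >= 10873 → 222
acct=P78: age_days >= 2778 or balance >= 10873 → 136
acct=P92: age_days >= 2778 or balance >= 10873 → 353
acct=P95: age_days >= 2778 or balance >= 10873 → 418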